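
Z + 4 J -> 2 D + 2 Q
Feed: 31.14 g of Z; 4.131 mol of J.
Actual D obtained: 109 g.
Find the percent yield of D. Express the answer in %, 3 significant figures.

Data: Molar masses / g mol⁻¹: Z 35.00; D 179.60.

n(Z) = 31.14 / 35.00 = 0.8897 mol
n(J) = 4.131 mol
n/ν for Z = 0.8897/1 = 0.8897
n/ν for J = 4.131/4 = 1.033
Smallest n/ν is Z → limiting reagent.
theoretical n(D) = (2/1) × 0.8897 = 1.779 mol → 319.5 g
% yield = 109 / 319.5 × 100 = 34.12 %

34.1 %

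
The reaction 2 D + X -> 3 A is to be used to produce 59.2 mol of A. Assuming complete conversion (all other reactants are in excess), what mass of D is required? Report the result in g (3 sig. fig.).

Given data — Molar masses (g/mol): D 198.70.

n(A) = 59.20 mol
n(D) = (2/3) × 59.20 = 39.47 mol
mass = 39.47 × 198.70 = 7843 g

7840 g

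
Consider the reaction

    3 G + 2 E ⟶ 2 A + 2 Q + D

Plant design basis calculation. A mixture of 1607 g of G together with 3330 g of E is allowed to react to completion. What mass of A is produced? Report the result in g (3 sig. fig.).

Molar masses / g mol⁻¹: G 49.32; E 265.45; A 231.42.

n(G) = 1607 / 49.32 = 32.58 mol
n(E) = 3330 / 265.45 = 12.54 mol
n/ν for G = 32.58/3 = 10.86
n/ν for E = 12.54/2 = 6.270
Smallest n/ν is E → limiting reagent.
n(A) = (2/2) × 12.54 = 12.54 mol
mass = 12.54 × 231.42 = 2902 g

2900 g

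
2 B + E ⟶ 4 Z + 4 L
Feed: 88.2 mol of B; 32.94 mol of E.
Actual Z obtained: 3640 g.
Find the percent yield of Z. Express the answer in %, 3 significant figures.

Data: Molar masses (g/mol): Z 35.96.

76.8 %

n(B) = 88.20 mol
n(E) = 32.94 mol
n/ν for B = 88.20/2 = 44.10
n/ν for E = 32.94/1 = 32.94
Smallest n/ν is E → limiting reagent.
theoretical n(Z) = (4/1) × 32.94 = 131.8 mol → 4740 g
% yield = 3640 / 4740 × 100 = 76.79 %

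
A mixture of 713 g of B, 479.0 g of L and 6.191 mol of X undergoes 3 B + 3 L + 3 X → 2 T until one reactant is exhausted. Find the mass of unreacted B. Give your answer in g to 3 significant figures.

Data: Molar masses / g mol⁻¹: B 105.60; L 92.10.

n(B) = 713.0 / 105.60 = 6.752 mol
n(L) = 479.0 / 92.10 = 5.201 mol
n(X) = 6.191 mol
n/ν → B: 2.251, L: 1.734, X: 2.064; L is limiting.
B consumed = (3/3) × 5.201 = 5.201 mol
B remaining = 6.752 − 5.201 = 1.551 mol
mass = 1.551 × 105.60 = 163.8 g

164 g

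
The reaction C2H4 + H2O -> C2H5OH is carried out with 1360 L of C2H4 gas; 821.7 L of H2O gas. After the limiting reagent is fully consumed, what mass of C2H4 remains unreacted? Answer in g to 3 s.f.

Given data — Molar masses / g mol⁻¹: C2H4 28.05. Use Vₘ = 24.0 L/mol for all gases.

629 g

n(C2H4) = 1360 / 24.0 = 56.67 mol
n(H2O) = 821.7 / 24.0 = 34.24 mol
n/ν for C2H4 = 56.67/1 = 56.67
n/ν for H2O = 34.24/1 = 34.24
Smallest n/ν is H2O → limiting reagent.
C2H4 consumed = (1/1) × 34.24 = 34.24 mol
C2H4 remaining = 56.67 − 34.24 = 22.43 mol
mass = 22.43 × 28.05 = 629.2 g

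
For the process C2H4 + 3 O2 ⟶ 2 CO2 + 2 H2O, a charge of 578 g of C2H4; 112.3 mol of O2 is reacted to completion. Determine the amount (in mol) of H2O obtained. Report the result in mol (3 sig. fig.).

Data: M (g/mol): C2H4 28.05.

n(C2H4) = 578.0 / 28.05 = 20.61 mol
n(O2) = 112.3 mol
n/ν → C2H4: 20.61, O2: 37.43; C2H4 is limiting.
n(H2O) = (2/1) × 20.61 = 41.22 mol

41.2 mol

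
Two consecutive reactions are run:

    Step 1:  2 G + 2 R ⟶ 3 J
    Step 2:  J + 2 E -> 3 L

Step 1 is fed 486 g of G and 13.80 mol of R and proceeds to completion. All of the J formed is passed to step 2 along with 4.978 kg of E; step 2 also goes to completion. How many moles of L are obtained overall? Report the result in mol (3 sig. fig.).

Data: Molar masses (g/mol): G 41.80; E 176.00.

42.4 mol

Step 1:
n(G) = 486.0 / 41.80 = 11.63 mol
n(R) = 13.80 mol
n/ν → G: 5.815, R: 6.900; G is limiting.
n(J) produced = (3/2) × 11.63 = 17.45 mol
Step 2:
n(J) available = 17.45 mol
n(E) = 4.978×1000 / 176.00 = 28.28 mol
n/ν → J: 17.45, E: 14.14; E is limiting.
n(L) = (3/2) × 28.28 = 42.42 mol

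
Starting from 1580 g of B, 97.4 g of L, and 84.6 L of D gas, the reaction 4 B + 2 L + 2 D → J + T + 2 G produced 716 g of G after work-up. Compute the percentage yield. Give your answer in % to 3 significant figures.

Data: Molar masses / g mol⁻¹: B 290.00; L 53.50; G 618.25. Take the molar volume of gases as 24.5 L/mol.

63.6 %

n(B) = 1580 / 290.00 = 5.448 mol
n(L) = 97.40 / 53.50 = 1.821 mol
n(D) = 84.60 / 24.5 = 3.453 mol
n/ν for B = 5.448/4 = 1.362
n/ν for L = 1.821/2 = 0.9105
n/ν for D = 3.453/2 = 1.727
Smallest n/ν is L → limiting reagent.
theoretical n(G) = (2/2) × 1.821 = 1.821 mol → 1126 g
% yield = 716 / 1126 × 100 = 63.59 %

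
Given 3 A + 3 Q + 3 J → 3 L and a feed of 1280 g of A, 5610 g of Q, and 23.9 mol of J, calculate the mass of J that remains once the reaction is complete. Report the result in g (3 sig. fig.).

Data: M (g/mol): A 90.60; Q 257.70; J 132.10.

1290 g

n(A) = 1280 / 90.60 = 14.13 mol
n(Q) = 5610 / 257.70 = 21.77 mol
n(J) = 23.90 mol
n/ν for A = 14.13/3 = 4.710
n/ν for Q = 21.77/3 = 7.257
n/ν for J = 23.90/3 = 7.967
Smallest n/ν is A → limiting reagent.
J consumed = (3/3) × 14.13 = 14.13 mol
J remaining = 23.90 − 14.13 = 9.770 mol
mass = 9.770 × 132.10 = 1291 g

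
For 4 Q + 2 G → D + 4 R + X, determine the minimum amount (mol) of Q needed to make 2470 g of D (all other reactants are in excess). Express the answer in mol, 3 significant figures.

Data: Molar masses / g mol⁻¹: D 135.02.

73.2 mol

n(D) = 2470 / 135.02 = 18.29 mol
n(Q) = (4/1) × 18.29 = 73.16 mol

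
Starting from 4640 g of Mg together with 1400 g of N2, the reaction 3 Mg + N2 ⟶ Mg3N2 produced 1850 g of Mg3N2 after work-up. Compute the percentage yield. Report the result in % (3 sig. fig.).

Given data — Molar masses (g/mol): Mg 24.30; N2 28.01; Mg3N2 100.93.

36.7 %

n(Mg) = 4640 / 24.30 = 190.9 mol
n(N2) = 1400 / 28.01 = 49.98 mol
n/ν → Mg: 63.63, N2: 49.98; N2 is limiting.
theoretical n(Mg3N2) = (1/1) × 49.98 = 49.98 mol → 5044 g
% yield = 1850 / 5044 × 100 = 36.68 %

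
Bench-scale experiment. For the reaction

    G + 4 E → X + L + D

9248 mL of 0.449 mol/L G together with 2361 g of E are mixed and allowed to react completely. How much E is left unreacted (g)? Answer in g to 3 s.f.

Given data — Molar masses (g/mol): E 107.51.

n(G) = 0.449 × 9248/1000 = 4.152 mol
n(E) = 2361 / 107.51 = 21.96 mol
n/ν for G = 4.152/1 = 4.152
n/ν for E = 21.96/4 = 5.490
Smallest n/ν is G → limiting reagent.
E consumed = (4/1) × 4.152 = 16.61 mol
E remaining = 21.96 − 16.61 = 5.350 mol
mass = 5.350 × 107.51 = 575.2 g

575 g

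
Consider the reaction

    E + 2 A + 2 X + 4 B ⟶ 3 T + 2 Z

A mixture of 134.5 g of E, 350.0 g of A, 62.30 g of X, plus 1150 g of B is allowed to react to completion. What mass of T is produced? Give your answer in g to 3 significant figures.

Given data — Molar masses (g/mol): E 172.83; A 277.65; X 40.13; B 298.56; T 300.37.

n(E) = 134.5 / 172.83 = 0.7782 mol
n(A) = 350.0 / 277.65 = 1.261 mol
n(X) = 62.30 / 40.13 = 1.552 mol
n(B) = 1150 / 298.56 = 3.852 mol
n/ν → E: 0.7782, A: 0.6305, X: 0.7760, B: 0.9630; A is limiting.
n(T) = (3/2) × 1.261 = 1.892 mol
mass = 1.892 × 300.37 = 568.3 g

568 g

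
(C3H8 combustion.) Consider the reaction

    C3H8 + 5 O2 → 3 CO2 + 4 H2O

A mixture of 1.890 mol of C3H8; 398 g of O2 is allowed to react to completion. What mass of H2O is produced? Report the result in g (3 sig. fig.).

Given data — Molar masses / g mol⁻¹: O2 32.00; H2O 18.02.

136 g

n(C3H8) = 1.890 mol
n(O2) = 398.0 / 32.00 = 12.44 mol
n/ν for C3H8 = 1.890/1 = 1.890
n/ν for O2 = 12.44/5 = 2.488
Smallest n/ν is C3H8 → limiting reagent.
n(H2O) = (4/1) × 1.890 = 7.560 mol
mass = 7.560 × 18.02 = 136.2 g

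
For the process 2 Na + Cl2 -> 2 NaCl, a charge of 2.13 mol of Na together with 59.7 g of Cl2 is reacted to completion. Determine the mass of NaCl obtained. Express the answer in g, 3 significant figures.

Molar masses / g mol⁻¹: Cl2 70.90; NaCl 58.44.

n(Na) = 2.130 mol
n(Cl2) = 59.70 / 70.90 = 0.8420 mol
n/ν for Na = 2.130/2 = 1.065
n/ν for Cl2 = 0.8420/1 = 0.8420
Smallest n/ν is Cl2 → limiting reagent.
n(NaCl) = (2/1) × 0.8420 = 1.684 mol
mass = 1.684 × 58.44 = 98.41 g

98.4 g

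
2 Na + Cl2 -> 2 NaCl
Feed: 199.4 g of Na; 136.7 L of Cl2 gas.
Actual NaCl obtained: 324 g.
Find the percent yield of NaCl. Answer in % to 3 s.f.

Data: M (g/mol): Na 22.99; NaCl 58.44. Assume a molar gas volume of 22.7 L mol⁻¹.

63.9 %

n(Na) = 199.4 / 22.99 = 8.673 mol
n(Cl2) = 136.7 / 22.7 = 6.022 mol
n/ν for Na = 8.673/2 = 4.337
n/ν for Cl2 = 6.022/1 = 6.022
Smallest n/ν is Na → limiting reagent.
theoretical n(NaCl) = (2/2) × 8.673 = 8.673 mol → 506.9 g
% yield = 324 / 506.9 × 100 = 63.92 %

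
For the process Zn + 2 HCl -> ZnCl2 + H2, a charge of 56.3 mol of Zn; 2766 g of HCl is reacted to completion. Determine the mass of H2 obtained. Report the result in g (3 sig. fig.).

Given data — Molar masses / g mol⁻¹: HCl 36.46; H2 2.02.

76.6 g

n(Zn) = 56.30 mol
n(HCl) = 2766 / 36.46 = 75.86 mol
n/ν → Zn: 56.30, HCl: 37.93; HCl is limiting.
n(H2) = (1/2) × 75.86 = 37.93 mol
mass = 37.93 × 2.02 = 76.62 g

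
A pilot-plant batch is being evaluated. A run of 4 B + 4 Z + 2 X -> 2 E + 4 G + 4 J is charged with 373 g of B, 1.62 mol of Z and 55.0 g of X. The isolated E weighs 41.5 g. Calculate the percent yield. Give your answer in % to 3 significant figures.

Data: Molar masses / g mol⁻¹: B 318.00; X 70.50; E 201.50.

35.1 %

n(B) = 373.0 / 318.00 = 1.173 mol
n(Z) = 1.620 mol
n(X) = 55.00 / 70.50 = 0.7801 mol
n/ν for B = 1.173/4 = 0.2933
n/ν for Z = 1.620/4 = 0.4050
n/ν for X = 0.7801/2 = 0.3901
Smallest n/ν is B → limiting reagent.
theoretical n(E) = (2/4) × 1.173 = 0.5865 mol → 118.2 g
% yield = 41.5 / 118.2 × 100 = 35.11 %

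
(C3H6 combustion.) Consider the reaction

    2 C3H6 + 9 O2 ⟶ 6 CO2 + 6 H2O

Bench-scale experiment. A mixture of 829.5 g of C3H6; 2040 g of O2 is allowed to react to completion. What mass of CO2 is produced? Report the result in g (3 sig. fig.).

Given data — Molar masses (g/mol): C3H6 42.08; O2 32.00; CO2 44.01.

n(C3H6) = 829.5 / 42.08 = 19.71 mol
n(O2) = 2040 / 32.00 = 63.75 mol
n/ν for C3H6 = 19.71/2 = 9.855
n/ν for O2 = 63.75/9 = 7.083
Smallest n/ν is O2 → limiting reagent.
n(CO2) = (6/9) × 63.75 = 42.50 mol
mass = 42.50 × 44.01 = 1870 g

1870 g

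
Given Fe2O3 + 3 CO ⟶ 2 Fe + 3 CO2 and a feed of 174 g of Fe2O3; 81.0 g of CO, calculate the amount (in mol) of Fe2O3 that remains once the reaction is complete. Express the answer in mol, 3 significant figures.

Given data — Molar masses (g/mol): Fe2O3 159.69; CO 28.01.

n(Fe2O3) = 174.0 / 159.69 = 1.090 mol
n(CO) = 81.00 / 28.01 = 2.892 mol
n/ν for Fe2O3 = 1.090/1 = 1.090
n/ν for CO = 2.892/3 = 0.9640
Smallest n/ν is CO → limiting reagent.
Fe2O3 consumed = (1/3) × 2.892 = 0.9640 mol
Fe2O3 remaining = 1.090 − 0.9640 = 0.1260 mol

0.126 mol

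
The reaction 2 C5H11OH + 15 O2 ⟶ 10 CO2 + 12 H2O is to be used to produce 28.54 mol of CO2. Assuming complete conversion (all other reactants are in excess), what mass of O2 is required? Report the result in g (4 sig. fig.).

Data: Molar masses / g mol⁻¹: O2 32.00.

n(CO2) = 28.54 mol
n(O2) = (15/10) × 28.54 = 42.81 mol
mass = 42.81 × 32.00 = 1370 g

1370 g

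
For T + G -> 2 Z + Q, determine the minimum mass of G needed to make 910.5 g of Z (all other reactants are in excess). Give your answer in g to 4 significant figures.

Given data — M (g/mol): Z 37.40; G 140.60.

n(Z) = 910.5 / 37.40 = 24.34 mol
n(G) = (1/2) × 24.34 = 12.17 mol
mass = 12.17 × 140.60 = 1711 g

1711 g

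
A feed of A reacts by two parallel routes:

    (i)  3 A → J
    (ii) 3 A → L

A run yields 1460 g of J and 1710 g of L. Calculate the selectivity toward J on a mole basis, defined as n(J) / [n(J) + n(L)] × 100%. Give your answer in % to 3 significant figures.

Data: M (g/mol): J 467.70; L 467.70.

46.1 %

n(J) = 1460 / 467.70 = 3.122 mol
n(L) = 1710 / 467.70 = 3.656 mol
selectivity = 3.122/(3.122+3.656) × 100 = 46.06 %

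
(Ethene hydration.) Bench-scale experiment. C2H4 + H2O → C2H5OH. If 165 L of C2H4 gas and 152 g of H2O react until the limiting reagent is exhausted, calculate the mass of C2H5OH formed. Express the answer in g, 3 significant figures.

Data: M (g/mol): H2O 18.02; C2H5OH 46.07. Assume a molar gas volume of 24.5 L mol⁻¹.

310 g

n(C2H4) = 165.0 / 24.5 = 6.735 mol
n(H2O) = 152.0 / 18.02 = 8.435 mol
n/ν for C2H4 = 6.735/1 = 6.735
n/ν for H2O = 8.435/1 = 8.435
Smallest n/ν is C2H4 → limiting reagent.
n(C2H5OH) = (1/1) × 6.735 = 6.735 mol
mass = 6.735 × 46.07 = 310.3 g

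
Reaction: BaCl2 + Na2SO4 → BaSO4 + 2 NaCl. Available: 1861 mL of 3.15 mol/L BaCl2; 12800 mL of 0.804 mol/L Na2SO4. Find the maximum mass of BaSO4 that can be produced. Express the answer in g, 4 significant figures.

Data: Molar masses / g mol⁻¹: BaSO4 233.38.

1368 g

n(BaCl2) = 3.15 × 1861/1000 = 5.862 mol
n(Na2SO4) = 0.804 × 12800/1000 = 10.29 mol
n/ν for BaCl2 = 5.862/1 = 5.862
n/ν for Na2SO4 = 10.29/1 = 10.29
Smallest n/ν is BaCl2 → limiting reagent.
n(BaSO4) = (1/1) × 5.862 = 5.862 mol
mass = 5.862 × 233.38 = 1368 g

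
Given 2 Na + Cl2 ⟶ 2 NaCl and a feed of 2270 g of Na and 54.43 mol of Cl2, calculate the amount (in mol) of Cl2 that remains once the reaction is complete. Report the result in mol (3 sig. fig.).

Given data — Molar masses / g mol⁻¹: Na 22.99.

5.06 mol

n(Na) = 2270 / 22.99 = 98.74 mol
n(Cl2) = 54.43 mol
n/ν for Na = 98.74/2 = 49.37
n/ν for Cl2 = 54.43/1 = 54.43
Smallest n/ν is Na → limiting reagent.
Cl2 consumed = (1/2) × 98.74 = 49.37 mol
Cl2 remaining = 54.43 − 49.37 = 5.060 mol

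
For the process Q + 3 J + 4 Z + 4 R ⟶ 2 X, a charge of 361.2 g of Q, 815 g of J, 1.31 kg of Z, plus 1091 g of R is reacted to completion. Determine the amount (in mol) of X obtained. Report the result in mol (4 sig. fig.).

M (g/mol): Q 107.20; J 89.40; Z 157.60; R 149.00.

3.661 mol

n(Q) = 361.2 / 107.20 = 3.369 mol
n(J) = 815.0 / 89.40 = 9.116 mol
n(Z) = 1.310×1000 / 157.60 = 8.312 mol
n(R) = 1091 / 149.00 = 7.322 mol
n/ν → Q: 3.369, J: 3.039, Z: 2.078, R: 1.831; R is limiting.
n(X) = (2/4) × 7.322 = 3.661 mol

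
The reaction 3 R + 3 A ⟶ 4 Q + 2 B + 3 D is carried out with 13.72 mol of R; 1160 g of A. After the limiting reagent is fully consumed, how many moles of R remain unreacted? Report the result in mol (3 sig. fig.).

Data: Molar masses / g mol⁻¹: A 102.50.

n(R) = 13.72 mol
n(A) = 1160 / 102.50 = 11.32 mol
n/ν → R: 4.573, A: 3.773; A is limiting.
R consumed = (3/3) × 11.32 = 11.32 mol
R remaining = 13.72 − 11.32 = 2.400 mol

2.40 mol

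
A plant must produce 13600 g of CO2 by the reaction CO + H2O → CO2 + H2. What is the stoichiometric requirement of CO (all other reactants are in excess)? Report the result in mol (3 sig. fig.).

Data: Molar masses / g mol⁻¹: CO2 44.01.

309 mol

n(CO2) = 13600 / 44.01 = 309.0 mol
n(CO) = (1/1) × 309.0 = 309.0 mol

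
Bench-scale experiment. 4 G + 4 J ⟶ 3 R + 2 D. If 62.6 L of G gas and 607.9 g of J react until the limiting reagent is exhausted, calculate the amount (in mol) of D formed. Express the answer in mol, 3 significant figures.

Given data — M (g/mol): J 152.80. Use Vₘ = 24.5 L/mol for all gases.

1.28 mol

n(G) = 62.60 / 24.5 = 2.555 mol
n(J) = 607.9 / 152.80 = 3.978 mol
n/ν → G: 0.6388, J: 0.9945; G is limiting.
n(D) = (2/4) × 2.555 = 1.278 mol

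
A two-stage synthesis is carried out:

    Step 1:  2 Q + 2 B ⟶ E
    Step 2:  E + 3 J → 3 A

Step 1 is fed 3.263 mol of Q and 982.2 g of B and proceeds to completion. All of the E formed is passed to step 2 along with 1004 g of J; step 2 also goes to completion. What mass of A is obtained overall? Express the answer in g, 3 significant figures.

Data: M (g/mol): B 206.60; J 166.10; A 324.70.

1590 g

Step 1:
n(Q) = 3.263 mol
n(B) = 982.2 / 206.60 = 4.754 mol
n/ν → Q: 1.632, B: 2.377; Q is limiting.
n(E) produced = (1/2) × 3.263 = 1.632 mol
Step 2:
n(E) available = 1.632 mol
n(J) = 1004 / 166.10 = 6.045 mol
n/ν → E: 1.632, J: 2.015; E is limiting.
n(A) = (3/1) × 1.632 = 4.896 mol
mass = 4.896 × 324.70 = 1590 g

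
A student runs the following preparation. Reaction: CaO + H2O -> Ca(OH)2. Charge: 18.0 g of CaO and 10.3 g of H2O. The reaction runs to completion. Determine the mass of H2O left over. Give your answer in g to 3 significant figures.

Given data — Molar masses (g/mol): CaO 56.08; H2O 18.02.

4.52 g

n(CaO) = 18.00 / 56.08 = 0.3210 mol
n(H2O) = 10.30 / 18.02 = 0.5716 mol
n/ν → CaO: 0.3210, H2O: 0.5716; CaO is limiting.
H2O consumed = (1/1) × 0.3210 = 0.3210 mol
H2O remaining = 0.5716 − 0.3210 = 0.2506 mol
mass = 0.2506 × 18.02 = 4.516 g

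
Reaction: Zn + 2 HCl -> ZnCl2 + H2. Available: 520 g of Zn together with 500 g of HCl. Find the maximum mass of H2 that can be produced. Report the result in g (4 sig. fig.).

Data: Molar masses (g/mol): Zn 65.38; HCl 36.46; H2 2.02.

13.85 g

n(Zn) = 520.0 / 65.38 = 7.954 mol
n(HCl) = 500.0 / 36.46 = 13.71 mol
n/ν → Zn: 7.954, HCl: 6.855; HCl is limiting.
n(H2) = (1/2) × 13.71 = 6.855 mol
mass = 6.855 × 2.02 = 13.85 g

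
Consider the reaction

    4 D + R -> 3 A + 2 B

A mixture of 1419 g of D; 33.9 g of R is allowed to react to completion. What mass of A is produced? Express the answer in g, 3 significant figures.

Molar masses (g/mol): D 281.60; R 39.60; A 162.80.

418 g

n(D) = 1419 / 281.60 = 5.039 mol
n(R) = 33.90 / 39.60 = 0.8561 mol
n/ν for D = 5.039/4 = 1.260
n/ν for R = 0.8561/1 = 0.8561
Smallest n/ν is R → limiting reagent.
n(A) = (3/1) × 0.8561 = 2.568 mol
mass = 2.568 × 162.80 = 418.1 g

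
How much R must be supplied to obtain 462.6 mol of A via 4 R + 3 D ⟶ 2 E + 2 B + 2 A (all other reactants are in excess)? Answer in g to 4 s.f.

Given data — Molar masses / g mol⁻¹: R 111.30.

103000 g

n(A) = 462.6 mol
n(R) = (4/2) × 462.6 = 925.2 mol
mass = 925.2 × 111.30 = 103000 g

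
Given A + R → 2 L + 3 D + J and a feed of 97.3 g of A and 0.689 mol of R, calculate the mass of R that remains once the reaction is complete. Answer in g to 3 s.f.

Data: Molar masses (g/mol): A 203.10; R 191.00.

n(A) = 97.30 / 203.10 = 0.4791 mol
n(R) = 0.6890 mol
n/ν → A: 0.4791, R: 0.6890; A is limiting.
R consumed = (1/1) × 0.4791 = 0.4791 mol
R remaining = 0.6890 − 0.4791 = 0.2099 mol
mass = 0.2099 × 191.00 = 40.09 g

40.1 g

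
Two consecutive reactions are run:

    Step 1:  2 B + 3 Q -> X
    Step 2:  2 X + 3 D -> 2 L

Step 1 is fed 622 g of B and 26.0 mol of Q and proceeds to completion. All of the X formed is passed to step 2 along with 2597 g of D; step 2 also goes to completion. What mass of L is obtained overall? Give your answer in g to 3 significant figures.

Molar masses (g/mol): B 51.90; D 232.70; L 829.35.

4970 g

Step 1:
n(B) = 622.0 / 51.90 = 11.98 mol
n(Q) = 26.00 mol
n/ν for B = 11.98/2 = 5.990
n/ν for Q = 26.00/3 = 8.667
Smallest n/ν is B → limiting reagent.
n(X) produced = (1/2) × 11.98 = 5.990 mol
Step 2:
n(X) available = 5.990 mol
n(D) = 2597 / 232.70 = 11.16 mol
n/ν for X = 5.990/2 = 2.995
n/ν for D = 11.16/3 = 3.720
Smallest n/ν is X → limiting reagent.
n(L) = (2/2) × 5.990 = 5.990 mol
mass = 5.990 × 829.35 = 4968 g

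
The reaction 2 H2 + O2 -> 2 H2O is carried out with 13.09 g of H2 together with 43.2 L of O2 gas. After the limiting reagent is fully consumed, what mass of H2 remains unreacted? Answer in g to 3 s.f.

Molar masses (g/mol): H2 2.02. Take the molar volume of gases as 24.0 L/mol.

5.82 g

n(H2) = 13.09 / 2.02 = 6.480 mol
n(O2) = 43.20 / 24.0 = 1.800 mol
n/ν for H2 = 6.480/2 = 3.240
n/ν for O2 = 1.800/1 = 1.800
Smallest n/ν is O2 → limiting reagent.
H2 consumed = (2/1) × 1.800 = 3.600 mol
H2 remaining = 6.480 − 3.600 = 2.880 mol
mass = 2.880 × 2.02 = 5.818 g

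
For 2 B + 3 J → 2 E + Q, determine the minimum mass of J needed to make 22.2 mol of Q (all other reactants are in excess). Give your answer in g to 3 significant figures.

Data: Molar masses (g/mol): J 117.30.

n(Q) = 22.20 mol
n(J) = (3/1) × 22.20 = 66.60 mol
mass = 66.60 × 117.30 = 7812 g

7810 g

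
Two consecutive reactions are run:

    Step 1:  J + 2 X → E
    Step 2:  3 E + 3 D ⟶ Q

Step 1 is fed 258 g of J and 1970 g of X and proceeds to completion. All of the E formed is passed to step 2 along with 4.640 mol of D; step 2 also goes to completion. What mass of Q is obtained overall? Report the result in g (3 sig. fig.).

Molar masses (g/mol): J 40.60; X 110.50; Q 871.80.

1350 g

Step 1:
n(J) = 258.0 / 40.60 = 6.355 mol
n(X) = 1970 / 110.50 = 17.83 mol
n/ν → J: 6.355, X: 8.915; J is limiting.
n(E) produced = (1/1) × 6.355 = 6.355 mol
Step 2:
n(E) available = 6.355 mol
n(D) = 4.640 mol
n/ν → E: 2.118, D: 1.547; D is limiting.
n(Q) = (1/3) × 4.640 = 1.547 mol
mass = 1.547 × 871.80 = 1349 g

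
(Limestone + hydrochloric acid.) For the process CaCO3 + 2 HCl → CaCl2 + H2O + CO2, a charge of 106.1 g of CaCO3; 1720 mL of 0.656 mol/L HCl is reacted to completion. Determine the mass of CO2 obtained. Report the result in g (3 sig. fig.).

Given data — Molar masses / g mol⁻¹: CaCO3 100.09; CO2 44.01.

n(CaCO3) = 106.1 / 100.09 = 1.060 mol
n(HCl) = 0.656 × 1720/1000 = 1.128 mol
n/ν → CaCO3: 1.060, HCl: 0.5640; HCl is limiting.
n(CO2) = (1/2) × 1.128 = 0.5640 mol
mass = 0.5640 × 44.01 = 24.82 g

24.8 g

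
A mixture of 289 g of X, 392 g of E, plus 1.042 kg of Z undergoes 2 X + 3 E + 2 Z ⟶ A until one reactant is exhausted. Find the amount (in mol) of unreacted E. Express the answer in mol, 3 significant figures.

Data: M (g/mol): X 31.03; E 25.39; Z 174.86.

6.50 mol

n(X) = 289.0 / 31.03 = 9.314 mol
n(E) = 392.0 / 25.39 = 15.44 mol
n(Z) = 1.042×1000 / 174.86 = 5.959 mol
n/ν for X = 9.314/2 = 4.657
n/ν for E = 15.44/3 = 5.147
n/ν for Z = 5.959/2 = 2.980
Smallest n/ν is Z → limiting reagent.
E consumed = (3/2) × 5.959 = 8.939 mol
E remaining = 15.44 − 8.939 = 6.501 mol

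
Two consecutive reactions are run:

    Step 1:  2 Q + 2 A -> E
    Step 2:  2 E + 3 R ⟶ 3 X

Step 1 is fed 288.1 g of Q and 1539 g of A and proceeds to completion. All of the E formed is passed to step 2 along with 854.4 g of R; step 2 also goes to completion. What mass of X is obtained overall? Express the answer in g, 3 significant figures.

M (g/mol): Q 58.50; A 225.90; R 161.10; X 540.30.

Step 1:
n(Q) = 288.1 / 58.50 = 4.925 mol
n(A) = 1539 / 225.90 = 6.813 mol
n/ν → Q: 2.463, A: 3.407; Q is limiting.
n(E) produced = (1/2) × 4.925 = 2.463 mol
Step 2:
n(E) available = 2.463 mol
n(R) = 854.4 / 161.10 = 5.304 mol
n/ν → E: 1.232, R: 1.768; E is limiting.
n(X) = (3/2) × 2.463 = 3.695 mol
mass = 3.695 × 540.30 = 1996 g

2000 g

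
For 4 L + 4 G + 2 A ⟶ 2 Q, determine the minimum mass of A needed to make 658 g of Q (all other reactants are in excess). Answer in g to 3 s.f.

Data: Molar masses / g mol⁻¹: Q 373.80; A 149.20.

n(Q) = 658 / 373.80 = 1.760 mol
n(A) = (2/2) × 1.760 = 1.760 mol
mass = 1.760 × 149.20 = 262.6 g

263 g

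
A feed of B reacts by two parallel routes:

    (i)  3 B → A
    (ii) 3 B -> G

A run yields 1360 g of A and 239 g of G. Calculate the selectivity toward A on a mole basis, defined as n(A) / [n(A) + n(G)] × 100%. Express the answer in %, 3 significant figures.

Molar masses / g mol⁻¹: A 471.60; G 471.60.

85.1 %

n(A) = 1360 / 471.60 = 2.884 mol
n(G) = 239 / 471.60 = 0.5068 mol
selectivity = 2.884/(2.884+0.5068) × 100 = 85.05 %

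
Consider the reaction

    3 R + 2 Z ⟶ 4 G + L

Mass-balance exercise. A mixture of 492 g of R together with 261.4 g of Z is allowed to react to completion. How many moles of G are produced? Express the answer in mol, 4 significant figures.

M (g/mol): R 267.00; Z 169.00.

n(R) = 492.0 / 267.00 = 1.843 mol
n(Z) = 261.4 / 169.00 = 1.547 mol
n/ν → R: 0.6143, Z: 0.7735; R is limiting.
n(G) = (4/3) × 1.843 = 2.457 mol

2.457 mol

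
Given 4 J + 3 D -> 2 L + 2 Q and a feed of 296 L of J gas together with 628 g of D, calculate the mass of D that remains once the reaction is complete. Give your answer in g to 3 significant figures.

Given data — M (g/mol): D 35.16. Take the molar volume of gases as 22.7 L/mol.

n(J) = 296.0 / 22.7 = 13.04 mol
n(D) = 628.0 / 35.16 = 17.86 mol
n/ν for J = 13.04/4 = 3.260
n/ν for D = 17.86/3 = 5.953
Smallest n/ν is J → limiting reagent.
D consumed = (3/4) × 13.04 = 9.780 mol
D remaining = 17.86 − 9.780 = 8.080 mol
mass = 8.080 × 35.16 = 284.1 g

284 g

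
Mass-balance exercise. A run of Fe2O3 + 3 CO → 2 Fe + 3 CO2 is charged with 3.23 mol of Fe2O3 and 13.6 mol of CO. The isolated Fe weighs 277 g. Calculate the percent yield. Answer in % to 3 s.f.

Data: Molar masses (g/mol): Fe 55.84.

n(Fe2O3) = 3.230 mol
n(CO) = 13.60 mol
n/ν → Fe2O3: 3.230, CO: 4.533; Fe2O3 is limiting.
theoretical n(Fe) = (2/1) × 3.230 = 6.460 mol → 360.7 g
% yield = 277 / 360.7 × 100 = 76.80 %

76.8 %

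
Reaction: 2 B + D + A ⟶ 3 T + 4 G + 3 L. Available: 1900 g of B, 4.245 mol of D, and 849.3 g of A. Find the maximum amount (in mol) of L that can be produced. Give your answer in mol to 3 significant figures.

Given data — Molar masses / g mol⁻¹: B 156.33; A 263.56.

9.67 mol

n(B) = 1900 / 156.33 = 12.15 mol
n(D) = 4.245 mol
n(A) = 849.3 / 263.56 = 3.222 mol
n/ν → B: 6.075, D: 4.245, A: 3.222; A is limiting.
n(L) = (3/1) × 3.222 = 9.666 mol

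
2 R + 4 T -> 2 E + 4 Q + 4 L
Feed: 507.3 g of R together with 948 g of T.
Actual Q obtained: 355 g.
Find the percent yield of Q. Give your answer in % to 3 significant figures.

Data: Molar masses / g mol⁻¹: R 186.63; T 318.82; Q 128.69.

92.8 %

n(R) = 507.3 / 186.63 = 2.718 mol
n(T) = 948.0 / 318.82 = 2.973 mol
n/ν for R = 2.718/2 = 1.359
n/ν for T = 2.973/4 = 0.7433
Smallest n/ν is T → limiting reagent.
theoretical n(Q) = (4/4) × 2.973 = 2.973 mol → 382.6 g
% yield = 355 / 382.6 × 100 = 92.79 %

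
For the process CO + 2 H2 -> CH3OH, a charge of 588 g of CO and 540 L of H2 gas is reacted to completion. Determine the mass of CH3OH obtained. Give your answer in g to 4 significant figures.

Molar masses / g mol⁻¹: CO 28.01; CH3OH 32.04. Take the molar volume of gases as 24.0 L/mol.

360.5 g

n(CO) = 588.0 / 28.01 = 20.99 mol
n(H2) = 540.0 / 24.0 = 22.50 mol
n/ν for CO = 20.99/1 = 20.99
n/ν for H2 = 22.50/2 = 11.25
Smallest n/ν is H2 → limiting reagent.
n(CH3OH) = (1/2) × 22.50 = 11.25 mol
mass = 11.25 × 32.04 = 360.5 g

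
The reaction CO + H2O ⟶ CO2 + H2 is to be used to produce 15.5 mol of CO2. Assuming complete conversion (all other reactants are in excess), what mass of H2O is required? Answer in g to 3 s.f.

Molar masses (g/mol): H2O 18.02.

n(CO2) = 15.50 mol
n(H2O) = (1/1) × 15.50 = 15.50 mol
mass = 15.50 × 18.02 = 279.3 g

279 g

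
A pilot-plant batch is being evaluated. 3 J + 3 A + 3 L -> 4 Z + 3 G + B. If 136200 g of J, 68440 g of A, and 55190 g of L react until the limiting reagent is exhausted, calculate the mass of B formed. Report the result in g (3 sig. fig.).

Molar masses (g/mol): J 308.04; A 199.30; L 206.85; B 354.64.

31500 g

n(J) = 136200 / 308.04 = 442.2 mol
n(A) = 68440 / 199.30 = 343.4 mol
n(L) = 55190 / 206.85 = 266.8 mol
n/ν for J = 442.2/3 = 147.4
n/ν for A = 343.4/3 = 114.5
n/ν for L = 266.8/3 = 88.93
Smallest n/ν is L → limiting reagent.
n(B) = (1/3) × 266.8 = 88.93 mol
mass = 88.93 × 354.64 = 31540 g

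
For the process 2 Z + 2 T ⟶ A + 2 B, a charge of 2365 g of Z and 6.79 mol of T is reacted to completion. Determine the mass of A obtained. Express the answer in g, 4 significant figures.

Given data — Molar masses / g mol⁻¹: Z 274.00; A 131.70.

447.1 g

n(Z) = 2365 / 274.00 = 8.631 mol
n(T) = 6.790 mol
n/ν → Z: 4.316, T: 3.395; T is limiting.
n(A) = (1/2) × 6.790 = 3.395 mol
mass = 3.395 × 131.70 = 447.1 g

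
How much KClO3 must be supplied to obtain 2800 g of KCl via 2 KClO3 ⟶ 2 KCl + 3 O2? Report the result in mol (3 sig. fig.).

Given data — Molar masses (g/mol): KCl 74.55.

n(KCl) = 2800 / 74.55 = 37.56 mol
n(KClO3) = (2/2) × 37.56 = 37.56 mol

37.6 mol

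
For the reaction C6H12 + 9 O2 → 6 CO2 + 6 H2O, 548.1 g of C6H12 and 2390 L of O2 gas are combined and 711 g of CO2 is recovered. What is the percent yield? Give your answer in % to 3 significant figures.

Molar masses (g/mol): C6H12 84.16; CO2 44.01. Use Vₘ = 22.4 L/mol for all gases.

41.3 %

n(C6H12) = 548.1 / 84.16 = 6.513 mol
n(O2) = 2390 / 22.4 = 106.7 mol
n/ν for C6H12 = 6.513/1 = 6.513
n/ν for O2 = 106.7/9 = 11.86
Smallest n/ν is C6H12 → limiting reagent.
theoretical n(CO2) = (6/1) × 6.513 = 39.08 mol → 1720 g
% yield = 711 / 1720 × 100 = 41.34 %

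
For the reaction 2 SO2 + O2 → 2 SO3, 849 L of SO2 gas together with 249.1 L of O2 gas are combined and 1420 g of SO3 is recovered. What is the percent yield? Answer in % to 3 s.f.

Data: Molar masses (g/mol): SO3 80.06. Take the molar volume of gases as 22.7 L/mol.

80.8 %

n(SO2) = 849.0 / 22.7 = 37.40 mol
n(O2) = 249.1 / 22.7 = 10.97 mol
n/ν → SO2: 18.70, O2: 10.97; O2 is limiting.
theoretical n(SO3) = (2/1) × 10.97 = 21.94 mol → 1757 g
% yield = 1420 / 1757 × 100 = 80.82 %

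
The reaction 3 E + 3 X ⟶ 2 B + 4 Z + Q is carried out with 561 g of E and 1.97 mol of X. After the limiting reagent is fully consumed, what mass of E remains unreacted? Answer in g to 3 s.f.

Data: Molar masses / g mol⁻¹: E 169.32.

n(E) = 561.0 / 169.32 = 3.313 mol
n(X) = 1.970 mol
n/ν for E = 3.313/3 = 1.104
n/ν for X = 1.970/3 = 0.6567
Smallest n/ν is X → limiting reagent.
E consumed = (3/3) × 1.970 = 1.970 mol
E remaining = 3.313 − 1.970 = 1.343 mol
mass = 1.343 × 169.32 = 227.4 g

227 g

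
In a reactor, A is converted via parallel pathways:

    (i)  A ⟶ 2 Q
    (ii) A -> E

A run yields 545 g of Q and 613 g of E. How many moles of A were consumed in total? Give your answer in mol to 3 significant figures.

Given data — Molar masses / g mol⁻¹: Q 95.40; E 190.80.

n(Q) = 545 / 95.40 = 5.713 mol
n(E) = 613 / 190.80 = 3.213 mol
n(A) via (i) = (1/2)×5.713 = 2.857 mol
n(A) via (ii) = (1/1)×3.213 = 3.213 mol
total n(A) = 2.857 + 3.213 = 6.070 mol

6.07 mol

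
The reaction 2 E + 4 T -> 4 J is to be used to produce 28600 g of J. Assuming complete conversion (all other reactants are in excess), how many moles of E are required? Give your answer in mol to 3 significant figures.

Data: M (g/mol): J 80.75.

n(J) = 28600 / 80.75 = 354.2 mol
n(E) = (2/4) × 354.2 = 177.1 mol

177 mol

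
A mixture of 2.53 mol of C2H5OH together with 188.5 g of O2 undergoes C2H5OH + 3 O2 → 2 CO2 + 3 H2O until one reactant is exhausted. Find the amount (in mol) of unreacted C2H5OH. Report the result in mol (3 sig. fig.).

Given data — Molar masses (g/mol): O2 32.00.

0.566 mol

n(C2H5OH) = 2.530 mol
n(O2) = 188.5 / 32.00 = 5.891 mol
n/ν for C2H5OH = 2.530/1 = 2.530
n/ν for O2 = 5.891/3 = 1.964
Smallest n/ν is O2 → limiting reagent.
C2H5OH consumed = (1/3) × 5.891 = 1.964 mol
C2H5OH remaining = 2.530 − 1.964 = 0.5660 mol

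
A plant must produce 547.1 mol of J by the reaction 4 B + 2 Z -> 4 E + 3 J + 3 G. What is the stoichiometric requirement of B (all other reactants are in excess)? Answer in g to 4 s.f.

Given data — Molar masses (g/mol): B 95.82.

n(J) = 547.1 mol
n(B) = (4/3) × 547.1 = 729.5 mol
mass = 729.5 × 95.82 = 69900 g

69900 g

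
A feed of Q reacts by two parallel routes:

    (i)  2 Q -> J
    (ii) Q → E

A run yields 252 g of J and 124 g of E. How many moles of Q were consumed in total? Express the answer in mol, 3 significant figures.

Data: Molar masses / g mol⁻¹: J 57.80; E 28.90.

13.0 mol

n(J) = 252 / 57.80 = 4.360 mol
n(E) = 124 / 28.90 = 4.291 mol
n(Q) via (i) = (2/1)×4.360 = 8.720 mol
n(Q) via (ii) = (1/1)×4.291 = 4.291 mol
total n(Q) = 8.720 + 4.291 = 13.01 mol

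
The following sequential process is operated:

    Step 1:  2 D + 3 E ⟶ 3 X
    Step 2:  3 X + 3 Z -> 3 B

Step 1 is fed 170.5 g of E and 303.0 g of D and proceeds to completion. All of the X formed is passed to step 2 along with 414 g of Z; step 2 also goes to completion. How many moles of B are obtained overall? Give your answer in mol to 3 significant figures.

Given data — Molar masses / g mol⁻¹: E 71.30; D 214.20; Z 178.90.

2.12 mol

Step 1:
n(E) = 170.5 / 71.30 = 2.391 mol
n(D) = 303.0 / 214.20 = 1.415 mol
n/ν for E = 2.391/3 = 0.7970
n/ν for D = 1.415/2 = 0.7075
Smallest n/ν is D → limiting reagent.
n(X) produced = (3/2) × 1.415 = 2.123 mol
Step 2:
n(X) available = 2.123 mol
n(Z) = 414.0 / 178.90 = 2.314 mol
n/ν for X = 2.123/3 = 0.7077
n/ν for Z = 2.314/3 = 0.7713
Smallest n/ν is X → limiting reagent.
n(B) = (3/3) × 2.123 = 2.123 mol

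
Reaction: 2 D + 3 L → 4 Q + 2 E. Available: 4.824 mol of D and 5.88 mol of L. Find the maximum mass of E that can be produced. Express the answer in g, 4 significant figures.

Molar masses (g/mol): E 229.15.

n(D) = 4.824 mol
n(L) = 5.880 mol
n/ν for D = 4.824/2 = 2.412
n/ν for L = 5.880/3 = 1.960
Smallest n/ν is L → limiting reagent.
n(E) = (2/3) × 5.880 = 3.920 mol
mass = 3.920 × 229.15 = 898.3 g

898.3 g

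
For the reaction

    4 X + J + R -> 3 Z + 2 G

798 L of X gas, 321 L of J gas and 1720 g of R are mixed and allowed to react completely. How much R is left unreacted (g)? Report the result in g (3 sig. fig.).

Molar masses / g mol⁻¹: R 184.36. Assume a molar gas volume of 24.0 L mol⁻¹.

n(X) = 798.0 / 24.0 = 33.25 mol
n(J) = 321.0 / 24.0 = 13.38 mol
n(R) = 1720 / 184.36 = 9.330 mol
n/ν for X = 33.25/4 = 8.313
n/ν for J = 13.38/1 = 13.38
n/ν for R = 9.330/1 = 9.330
Smallest n/ν is X → limiting reagent.
R consumed = (1/4) × 33.25 = 8.313 mol
R remaining = 9.330 − 8.313 = 1.017 mol
mass = 1.017 × 184.36 = 187.5 g

188 g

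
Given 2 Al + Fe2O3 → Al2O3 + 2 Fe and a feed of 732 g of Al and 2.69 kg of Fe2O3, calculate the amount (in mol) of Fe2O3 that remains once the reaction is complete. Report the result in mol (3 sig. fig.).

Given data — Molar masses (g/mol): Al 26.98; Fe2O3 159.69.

n(Al) = 732.0 / 26.98 = 27.13 mol
n(Fe2O3) = 2.690×1000 / 159.69 = 16.85 mol
n/ν for Al = 27.13/2 = 13.57
n/ν for Fe2O3 = 16.85/1 = 16.85
Smallest n/ν is Al → limiting reagent.
Fe2O3 consumed = (1/2) × 27.13 = 13.57 mol
Fe2O3 remaining = 16.85 − 13.57 = 3.280 mol

3.28 mol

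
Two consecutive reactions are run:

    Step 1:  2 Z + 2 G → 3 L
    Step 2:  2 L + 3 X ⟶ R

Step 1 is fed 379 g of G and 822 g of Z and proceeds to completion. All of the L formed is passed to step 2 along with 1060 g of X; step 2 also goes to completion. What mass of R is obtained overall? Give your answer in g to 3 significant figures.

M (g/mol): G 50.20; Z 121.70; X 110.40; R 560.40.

Step 1:
n(G) = 379.0 / 50.20 = 7.550 mol
n(Z) = 822.0 / 121.70 = 6.754 mol
n/ν for G = 7.550/2 = 3.775
n/ν for Z = 6.754/2 = 3.377
Smallest n/ν is Z → limiting reagent.
n(L) produced = (3/2) × 6.754 = 10.13 mol
Step 2:
n(L) available = 10.13 mol
n(X) = 1060 / 110.40 = 9.601 mol
n/ν for L = 10.13/2 = 5.065
n/ν for X = 9.601/3 = 3.200
Smallest n/ν is X → limiting reagent.
n(R) = (1/3) × 9.601 = 3.200 mol
mass = 3.200 × 560.40 = 1793 g

1790 g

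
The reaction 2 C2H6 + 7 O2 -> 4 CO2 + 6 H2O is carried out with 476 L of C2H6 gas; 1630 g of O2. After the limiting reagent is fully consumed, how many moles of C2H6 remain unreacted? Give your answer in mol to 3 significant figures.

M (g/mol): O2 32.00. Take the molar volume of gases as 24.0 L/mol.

n(C2H6) = 476.0 / 24.0 = 19.83 mol
n(O2) = 1630 / 32.00 = 50.94 mol
n/ν for C2H6 = 19.83/2 = 9.915
n/ν for O2 = 50.94/7 = 7.277
Smallest n/ν is O2 → limiting reagent.
C2H6 consumed = (2/7) × 50.94 = 14.55 mol
C2H6 remaining = 19.83 − 14.55 = 5.280 mol

5.28 mol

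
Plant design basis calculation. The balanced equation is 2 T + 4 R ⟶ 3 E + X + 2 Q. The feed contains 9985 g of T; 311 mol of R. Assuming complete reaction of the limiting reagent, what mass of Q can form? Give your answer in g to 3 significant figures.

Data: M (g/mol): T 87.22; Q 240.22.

27500 g

n(T) = 9985 / 87.22 = 114.5 mol
n(R) = 311.0 mol
n/ν → T: 57.25, R: 77.75; T is limiting.
n(Q) = (2/2) × 114.5 = 114.5 mol
mass = 114.5 × 240.22 = 27510 g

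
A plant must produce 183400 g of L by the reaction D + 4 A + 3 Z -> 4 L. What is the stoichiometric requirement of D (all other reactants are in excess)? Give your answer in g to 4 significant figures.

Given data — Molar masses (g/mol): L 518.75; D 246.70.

n(L) = 183400 / 518.75 = 353.5 mol
n(D) = (1/4) × 353.5 = 88.38 mol
mass = 88.38 × 246.70 = 21800 g

21800 g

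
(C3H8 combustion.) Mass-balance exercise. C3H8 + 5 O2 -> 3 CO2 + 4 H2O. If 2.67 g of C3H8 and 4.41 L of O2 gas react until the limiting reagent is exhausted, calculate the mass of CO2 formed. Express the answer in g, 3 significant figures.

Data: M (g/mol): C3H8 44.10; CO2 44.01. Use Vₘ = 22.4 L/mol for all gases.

n(C3H8) = 2.670 / 44.10 = 0.06054 mol
n(O2) = 4.410 / 22.4 = 0.1969 mol
n/ν for C3H8 = 0.06054/1 = 0.06054
n/ν for O2 = 0.1969/5 = 0.03938
Smallest n/ν is O2 → limiting reagent.
n(CO2) = (3/5) × 0.1969 = 0.1181 mol
mass = 0.1181 × 44.01 = 5.198 g

5.20 g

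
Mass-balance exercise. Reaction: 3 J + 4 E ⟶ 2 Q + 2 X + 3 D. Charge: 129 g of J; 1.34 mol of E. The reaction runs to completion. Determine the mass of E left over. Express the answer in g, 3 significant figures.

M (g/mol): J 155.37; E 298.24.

n(J) = 129.0 / 155.37 = 0.8303 mol
n(E) = 1.340 mol
n/ν for J = 0.8303/3 = 0.2768
n/ν for E = 1.340/4 = 0.3350
Smallest n/ν is J → limiting reagent.
E consumed = (4/3) × 0.8303 = 1.107 mol
E remaining = 1.340 − 1.107 = 0.2330 mol
mass = 0.2330 × 298.24 = 69.49 g

69.5 g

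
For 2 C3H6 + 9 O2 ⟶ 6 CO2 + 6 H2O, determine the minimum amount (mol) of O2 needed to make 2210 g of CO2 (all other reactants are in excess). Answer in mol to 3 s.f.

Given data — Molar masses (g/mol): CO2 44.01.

n(CO2) = 2210 / 44.01 = 50.22 mol
n(O2) = (9/6) × 50.22 = 75.33 mol

75.3 mol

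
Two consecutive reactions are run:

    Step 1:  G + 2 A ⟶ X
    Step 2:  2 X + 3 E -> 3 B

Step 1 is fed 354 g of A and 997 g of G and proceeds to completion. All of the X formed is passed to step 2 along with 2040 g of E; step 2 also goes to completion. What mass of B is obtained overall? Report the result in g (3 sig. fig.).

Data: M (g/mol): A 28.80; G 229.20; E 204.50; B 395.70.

2580 g

Step 1:
n(A) = 354.0 / 28.80 = 12.29 mol
n(G) = 997.0 / 229.20 = 4.350 mol
n/ν for A = 12.29/2 = 6.145
n/ν for G = 4.350/1 = 4.350
Smallest n/ν is G → limiting reagent.
n(X) produced = (1/1) × 4.350 = 4.350 mol
Step 2:
n(X) available = 4.350 mol
n(E) = 2040 / 204.50 = 9.976 mol
n/ν for X = 4.350/2 = 2.175
n/ν for E = 9.976/3 = 3.325
Smallest n/ν is X → limiting reagent.
n(B) = (3/2) × 4.350 = 6.525 mol
mass = 6.525 × 395.70 = 2582 g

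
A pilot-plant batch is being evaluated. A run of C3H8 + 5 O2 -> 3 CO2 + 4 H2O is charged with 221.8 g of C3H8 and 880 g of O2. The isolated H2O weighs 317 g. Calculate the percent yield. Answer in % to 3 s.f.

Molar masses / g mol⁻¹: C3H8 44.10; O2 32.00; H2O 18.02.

n(C3H8) = 221.8 / 44.10 = 5.029 mol
n(O2) = 880.0 / 32.00 = 27.50 mol
n/ν for C3H8 = 5.029/1 = 5.029
n/ν for O2 = 27.50/5 = 5.500
Smallest n/ν is C3H8 → limiting reagent.
theoretical n(H2O) = (4/1) × 5.029 = 20.12 mol → 362.6 g
% yield = 317 / 362.6 × 100 = 87.42 %

87.4 %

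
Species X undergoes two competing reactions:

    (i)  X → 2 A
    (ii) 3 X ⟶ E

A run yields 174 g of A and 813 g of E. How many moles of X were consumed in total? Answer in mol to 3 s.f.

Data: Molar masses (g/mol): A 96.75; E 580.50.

5.10 mol

n(A) = 174 / 96.75 = 1.798 mol
n(E) = 813 / 580.50 = 1.401 mol
n(X) via (i) = (1/2)×1.798 = 0.8990 mol
n(X) via (ii) = (3/1)×1.401 = 4.203 mol
total n(X) = 0.8990 + 4.203 = 5.102 mol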